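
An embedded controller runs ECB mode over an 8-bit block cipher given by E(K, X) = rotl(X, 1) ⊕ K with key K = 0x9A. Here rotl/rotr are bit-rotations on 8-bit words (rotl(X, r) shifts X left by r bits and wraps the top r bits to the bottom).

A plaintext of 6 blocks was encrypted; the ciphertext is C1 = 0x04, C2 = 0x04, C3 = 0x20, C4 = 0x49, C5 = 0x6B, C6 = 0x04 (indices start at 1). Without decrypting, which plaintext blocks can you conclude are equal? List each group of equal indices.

ECB encrypts each block independently with the same key, so equal ciphertext blocks imply equal plaintext blocks.
C1 = C2 = C6 = 0x04, so P1 = P2 = P6.

P1 = P2 = P6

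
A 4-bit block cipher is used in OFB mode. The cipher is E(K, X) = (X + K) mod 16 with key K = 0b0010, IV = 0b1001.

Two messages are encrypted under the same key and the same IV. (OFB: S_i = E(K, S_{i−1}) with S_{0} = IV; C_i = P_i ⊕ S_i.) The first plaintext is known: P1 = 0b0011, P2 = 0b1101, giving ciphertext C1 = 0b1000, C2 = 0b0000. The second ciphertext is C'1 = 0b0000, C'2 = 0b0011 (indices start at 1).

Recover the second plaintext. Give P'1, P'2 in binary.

P'1 = 0b1011, P'2 = 0b1110

In OFB with a reused IV, both messages share the same keystream S_i, so C_i ⊕ C'_i = P_i ⊕ P'_i and thus P'_i = P_i ⊕ C_i ⊕ C'_i.
P'1: 0b0011 ⊕ 0b1000 ⊕ 0b0000 = 0b1011.
P'2: 0b1101 ⊕ 0b0000 ⊕ 0b0011 = 0b1110.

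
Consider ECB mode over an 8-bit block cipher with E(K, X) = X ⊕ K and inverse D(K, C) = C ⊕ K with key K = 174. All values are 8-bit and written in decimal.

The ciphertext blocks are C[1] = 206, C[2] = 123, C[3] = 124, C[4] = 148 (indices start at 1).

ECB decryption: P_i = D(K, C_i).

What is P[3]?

P[3]: D(K, 124) = 210.

P[3] = 210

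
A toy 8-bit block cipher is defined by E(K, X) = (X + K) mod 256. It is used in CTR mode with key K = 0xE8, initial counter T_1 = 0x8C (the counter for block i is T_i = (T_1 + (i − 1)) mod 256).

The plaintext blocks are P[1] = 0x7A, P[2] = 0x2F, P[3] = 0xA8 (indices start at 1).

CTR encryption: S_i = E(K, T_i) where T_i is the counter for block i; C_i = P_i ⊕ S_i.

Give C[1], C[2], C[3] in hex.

C[1] = 0x0E, C[2] = 0x5A, C[3] = 0xDE

C[1]: T = 0x8C, S = E(K, T) = 0x74; 0x7A ⊕ 0x74 = 0x0E.
C[2]: T = 0x8D, S = E(K, T) = 0x75; 0x2F ⊕ 0x75 = 0x5A.
C[3]: T = 0x8E, S = E(K, T) = 0x76; 0xA8 ⊕ 0x76 = 0xDE.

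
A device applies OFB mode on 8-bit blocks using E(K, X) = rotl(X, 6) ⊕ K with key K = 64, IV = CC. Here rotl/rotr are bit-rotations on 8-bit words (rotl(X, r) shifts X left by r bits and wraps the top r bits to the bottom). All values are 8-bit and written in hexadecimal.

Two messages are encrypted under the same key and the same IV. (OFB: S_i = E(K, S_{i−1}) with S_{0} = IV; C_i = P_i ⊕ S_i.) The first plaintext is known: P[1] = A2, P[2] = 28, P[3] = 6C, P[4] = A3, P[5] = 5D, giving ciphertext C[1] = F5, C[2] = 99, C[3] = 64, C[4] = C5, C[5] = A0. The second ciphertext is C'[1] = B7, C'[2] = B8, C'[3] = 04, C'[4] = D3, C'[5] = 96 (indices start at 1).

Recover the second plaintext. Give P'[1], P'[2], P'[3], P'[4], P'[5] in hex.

P'[1] = E0, P'[2] = 09, P'[3] = 0C, P'[4] = B5, P'[5] = 6B

In OFB with a reused IV, both messages share the same keystream S_i, so C_i ⊕ C'_i = P_i ⊕ P'_i and thus P'_i = P_i ⊕ C_i ⊕ C'_i.
P'[1]: A2 ⊕ F5 ⊕ B7 = E0.
P'[2]: 28 ⊕ 99 ⊕ B8 = 09.
P'[3]: 6C ⊕ 64 ⊕ 04 = 0C.
P'[4]: A3 ⊕ C5 ⊕ D3 = B5.
P'[5]: 5D ⊕ A0 ⊕ 96 = 6B.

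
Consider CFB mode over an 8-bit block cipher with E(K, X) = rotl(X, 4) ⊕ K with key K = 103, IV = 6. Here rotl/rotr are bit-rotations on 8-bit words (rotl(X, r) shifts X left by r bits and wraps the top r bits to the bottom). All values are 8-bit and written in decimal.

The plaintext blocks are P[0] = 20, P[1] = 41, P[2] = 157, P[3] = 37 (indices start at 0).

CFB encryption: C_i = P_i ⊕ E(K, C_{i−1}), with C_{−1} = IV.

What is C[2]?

C[2] = 13

C[0]: E(K, 6) = 7; 20 ⊕ 7 = 19.
C[1]: E(K, 19) = 86; 41 ⊕ 86 = 127.
C[2]: E(K, 127) = 144; 157 ⊕ 144 = 13.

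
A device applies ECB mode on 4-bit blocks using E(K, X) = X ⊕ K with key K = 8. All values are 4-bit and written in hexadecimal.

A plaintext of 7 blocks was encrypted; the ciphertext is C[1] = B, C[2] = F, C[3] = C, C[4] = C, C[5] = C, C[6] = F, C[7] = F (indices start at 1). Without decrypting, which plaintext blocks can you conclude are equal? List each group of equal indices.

P[2] = P[6] = P[7]; P[3] = P[4] = P[5]

ECB encrypts each block independently with the same key, so equal ciphertext blocks imply equal plaintext blocks.
C[2] = C[6] = C[7] = F, so P[2] = P[6] = P[7].
C[3] = C[4] = C[5] = C, so P[3] = P[4] = P[5].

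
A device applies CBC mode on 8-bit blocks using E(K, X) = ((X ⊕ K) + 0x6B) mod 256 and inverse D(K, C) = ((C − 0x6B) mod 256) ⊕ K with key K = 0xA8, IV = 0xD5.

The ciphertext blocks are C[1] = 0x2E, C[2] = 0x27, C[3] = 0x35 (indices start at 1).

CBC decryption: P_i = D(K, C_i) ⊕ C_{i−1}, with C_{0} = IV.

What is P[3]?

P[3]: D(K, 0x35) = 0x62; 0x62 ⊕ 0x27 = 0x45.

P[3] = 0x45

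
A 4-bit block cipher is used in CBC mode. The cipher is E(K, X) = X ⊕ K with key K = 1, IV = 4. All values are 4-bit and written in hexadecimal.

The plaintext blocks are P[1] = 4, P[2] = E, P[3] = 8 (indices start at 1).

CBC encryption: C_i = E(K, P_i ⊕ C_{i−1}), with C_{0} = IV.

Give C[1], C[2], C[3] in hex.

C[1] = 1, C[2] = E, C[3] = 7

C[1]: P[1] ⊕ 4 = 0; E(K, 0) = 1.
C[2]: P[2] ⊕ 1 = F; E(K, F) = E.
C[3]: P[3] ⊕ E = 6; E(K, 6) = 7.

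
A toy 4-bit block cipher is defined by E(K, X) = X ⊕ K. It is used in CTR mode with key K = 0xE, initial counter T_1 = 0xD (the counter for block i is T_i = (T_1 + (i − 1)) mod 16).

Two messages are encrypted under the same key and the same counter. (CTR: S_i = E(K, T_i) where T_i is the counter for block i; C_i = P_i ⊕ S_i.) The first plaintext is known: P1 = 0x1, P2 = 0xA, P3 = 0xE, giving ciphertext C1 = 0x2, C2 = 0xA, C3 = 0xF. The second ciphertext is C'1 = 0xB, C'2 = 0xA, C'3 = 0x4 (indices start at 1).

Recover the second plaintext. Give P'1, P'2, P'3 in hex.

P'1 = 0x8, P'2 = 0xA, P'3 = 0x5

In CTR with a reused counter, both messages share the same keystream S_i, so C_i ⊕ C'_i = P_i ⊕ P'_i and thus P'_i = P_i ⊕ C_i ⊕ C'_i.
P'1: 0x1 ⊕ 0x2 ⊕ 0xB = 0x8.
P'2: 0xA ⊕ 0xA ⊕ 0xA = 0xA.
P'3: 0xE ⊕ 0xF ⊕ 0x4 = 0x5.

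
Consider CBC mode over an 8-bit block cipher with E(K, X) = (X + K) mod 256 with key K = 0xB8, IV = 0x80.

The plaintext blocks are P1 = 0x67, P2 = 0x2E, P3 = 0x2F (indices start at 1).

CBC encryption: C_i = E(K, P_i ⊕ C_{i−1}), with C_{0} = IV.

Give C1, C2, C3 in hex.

C1 = 0x9F, C2 = 0x69, C3 = 0xFE

C1: P1 ⊕ 0x80 = 0xE7; E(K, 0xE7) = 0x9F.
C2: P2 ⊕ 0x9F = 0xB1; E(K, 0xB1) = 0x69.
C3: P3 ⊕ 0x69 = 0x46; E(K, 0x46) = 0xFE.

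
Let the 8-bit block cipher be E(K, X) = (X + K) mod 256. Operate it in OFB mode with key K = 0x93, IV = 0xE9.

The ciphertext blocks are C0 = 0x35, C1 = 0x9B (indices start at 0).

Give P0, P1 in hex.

OFB decryption: S_i = E(K, S_{i−1}) with S_{−1} = IV; P_i = C_i ⊕ S_i.
P0: S = E(K, 0xE9) = 0x7C; 0x35 ⊕ 0x7C = 0x49.
P1: S = E(K, 0x7C) = 0x0F; 0x9B ⊕ 0x0F = 0x94.

P0 = 0x49, P1 = 0x94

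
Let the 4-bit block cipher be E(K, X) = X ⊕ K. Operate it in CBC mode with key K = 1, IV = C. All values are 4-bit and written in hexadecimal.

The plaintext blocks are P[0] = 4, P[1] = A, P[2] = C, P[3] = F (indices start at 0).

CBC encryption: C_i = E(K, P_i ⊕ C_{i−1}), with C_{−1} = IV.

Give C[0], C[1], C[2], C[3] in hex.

C[0] = 9, C[1] = 2, C[2] = F, C[3] = 1

C[0]: P[0] ⊕ C = 8; E(K, 8) = 9.
C[1]: P[1] ⊕ 9 = 3; E(K, 3) = 2.
C[2]: P[2] ⊕ 2 = E; E(K, E) = F.
C[3]: P[3] ⊕ F = 0; E(K, 0) = 1.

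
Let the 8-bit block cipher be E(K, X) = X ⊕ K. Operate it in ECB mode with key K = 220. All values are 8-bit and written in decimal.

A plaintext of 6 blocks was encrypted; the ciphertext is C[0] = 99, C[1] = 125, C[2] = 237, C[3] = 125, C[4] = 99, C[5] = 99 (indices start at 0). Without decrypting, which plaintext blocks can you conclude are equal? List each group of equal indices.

ECB encrypts each block independently with the same key, so equal ciphertext blocks imply equal plaintext blocks.
C[0] = C[4] = C[5] = 99, so P[0] = P[4] = P[5].
C[1] = C[3] = 125, so P[1] = P[3].

P[0] = P[4] = P[5]; P[1] = P[3]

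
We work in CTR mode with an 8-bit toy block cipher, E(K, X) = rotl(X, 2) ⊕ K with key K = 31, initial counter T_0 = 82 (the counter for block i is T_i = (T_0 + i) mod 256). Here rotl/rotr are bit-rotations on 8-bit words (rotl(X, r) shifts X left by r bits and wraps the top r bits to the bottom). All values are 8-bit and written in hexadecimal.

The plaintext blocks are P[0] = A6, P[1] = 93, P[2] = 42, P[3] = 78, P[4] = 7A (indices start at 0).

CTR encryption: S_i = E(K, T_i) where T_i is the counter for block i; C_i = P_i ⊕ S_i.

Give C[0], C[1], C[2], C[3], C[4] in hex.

C[0] = 9D, C[1] = AC, C[2] = 61, C[3] = 5F, C[4] = 51

C[0]: T = 82, S = E(K, T) = 3B; A6 ⊕ 3B = 9D.
C[1]: T = 83, S = E(K, T) = 3F; 93 ⊕ 3F = AC.
C[2]: T = 84, S = E(K, T) = 23; 42 ⊕ 23 = 61.
C[3]: T = 85, S = E(K, T) = 27; 78 ⊕ 27 = 5F.
C[4]: T = 86, S = E(K, T) = 2B; 7A ⊕ 2B = 51.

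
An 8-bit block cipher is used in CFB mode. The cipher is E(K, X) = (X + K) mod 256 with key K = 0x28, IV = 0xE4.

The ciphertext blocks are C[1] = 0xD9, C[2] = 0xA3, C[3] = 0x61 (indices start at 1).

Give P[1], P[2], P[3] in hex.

CFB decryption: P_i = C_i ⊕ E(K, C_{i−1}), with C_{0} = IV.
P[1]: E(K, 0xE4) = 0x0C; 0xD9 ⊕ 0x0C = 0xD5.
P[2]: E(K, 0xD9) = 0x01; 0xA3 ⊕ 0x01 = 0xA2.
P[3]: E(K, 0xA3) = 0xCB; 0x61 ⊕ 0xCB = 0xAA.

P[1] = 0xD5, P[2] = 0xA2, P[3] = 0xAA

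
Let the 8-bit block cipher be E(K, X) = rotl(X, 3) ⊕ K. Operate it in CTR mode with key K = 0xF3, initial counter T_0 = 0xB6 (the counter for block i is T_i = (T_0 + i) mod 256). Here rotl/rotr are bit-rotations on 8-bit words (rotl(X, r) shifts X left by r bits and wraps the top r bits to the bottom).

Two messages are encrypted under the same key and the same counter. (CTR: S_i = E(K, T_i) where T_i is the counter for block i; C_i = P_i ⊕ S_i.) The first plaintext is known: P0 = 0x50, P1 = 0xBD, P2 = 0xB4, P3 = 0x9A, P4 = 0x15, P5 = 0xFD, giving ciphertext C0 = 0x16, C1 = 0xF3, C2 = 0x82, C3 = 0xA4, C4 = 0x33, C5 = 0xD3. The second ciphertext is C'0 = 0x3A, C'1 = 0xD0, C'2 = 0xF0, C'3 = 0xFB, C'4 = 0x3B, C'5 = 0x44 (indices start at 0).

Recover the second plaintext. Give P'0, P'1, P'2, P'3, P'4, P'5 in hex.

In CTR with a reused counter, both messages share the same keystream S_i, so C_i ⊕ C'_i = P_i ⊕ P'_i and thus P'_i = P_i ⊕ C_i ⊕ C'_i.
P'0: 0x50 ⊕ 0x16 ⊕ 0x3A = 0x7C.
P'1: 0xBD ⊕ 0xF3 ⊕ 0xD0 = 0x9E.
P'2: 0xB4 ⊕ 0x82 ⊕ 0xF0 = 0xC6.
P'3: 0x9A ⊕ 0xA4 ⊕ 0xFB = 0xC5.
P'4: 0x15 ⊕ 0x33 ⊕ 0x3B = 0x1D.
P'5: 0xFD ⊕ 0xD3 ⊕ 0x44 = 0x6A.

P'0 = 0x7C, P'1 = 0x9E, P'2 = 0xC6, P'3 = 0xC5, P'4 = 0x1D, P'5 = 0x6A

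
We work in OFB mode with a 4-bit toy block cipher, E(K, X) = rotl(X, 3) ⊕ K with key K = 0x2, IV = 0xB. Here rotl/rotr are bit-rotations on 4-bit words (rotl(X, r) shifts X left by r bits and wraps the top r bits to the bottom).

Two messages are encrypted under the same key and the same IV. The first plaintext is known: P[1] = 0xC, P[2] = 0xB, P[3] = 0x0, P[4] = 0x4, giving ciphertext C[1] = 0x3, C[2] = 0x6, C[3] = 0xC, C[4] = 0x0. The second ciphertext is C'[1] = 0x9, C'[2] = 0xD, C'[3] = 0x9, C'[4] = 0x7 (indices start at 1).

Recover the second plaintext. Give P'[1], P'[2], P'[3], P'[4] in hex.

P'[1] = 0x6, P'[2] = 0x0, P'[3] = 0x5, P'[4] = 0x3

In OFB with a reused IV, both messages share the same keystream S_i, so C_i ⊕ C'_i = P_i ⊕ P'_i and thus P'_i = P_i ⊕ C_i ⊕ C'_i.
P'[1]: 0xC ⊕ 0x3 ⊕ 0x9 = 0x6.
P'[2]: 0xB ⊕ 0x6 ⊕ 0xD = 0x0.
P'[3]: 0x0 ⊕ 0xC ⊕ 0x9 = 0x5.
P'[4]: 0x4 ⊕ 0x0 ⊕ 0x7 = 0x3.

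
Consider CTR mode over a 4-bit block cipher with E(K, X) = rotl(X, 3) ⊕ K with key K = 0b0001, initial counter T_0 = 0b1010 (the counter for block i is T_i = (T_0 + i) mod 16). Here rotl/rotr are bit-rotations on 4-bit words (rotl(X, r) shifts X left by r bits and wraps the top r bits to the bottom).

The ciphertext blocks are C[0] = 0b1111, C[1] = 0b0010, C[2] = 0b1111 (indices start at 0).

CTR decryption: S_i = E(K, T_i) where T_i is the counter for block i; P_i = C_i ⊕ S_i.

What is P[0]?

P[0]: T = 0b1010, S = E(K, T) = 0b0100; 0b1111 ⊕ 0b0100 = 0b1011.

P[0] = 0b1011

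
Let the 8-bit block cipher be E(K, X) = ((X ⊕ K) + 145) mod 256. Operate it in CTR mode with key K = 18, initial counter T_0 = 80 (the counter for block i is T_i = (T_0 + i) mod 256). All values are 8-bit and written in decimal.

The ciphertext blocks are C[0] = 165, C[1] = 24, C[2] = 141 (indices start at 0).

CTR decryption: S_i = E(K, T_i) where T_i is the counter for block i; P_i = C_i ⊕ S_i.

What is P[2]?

P[2] = 92

P[2]: T = 82, S = E(K, T) = 209; 141 ⊕ 209 = 92.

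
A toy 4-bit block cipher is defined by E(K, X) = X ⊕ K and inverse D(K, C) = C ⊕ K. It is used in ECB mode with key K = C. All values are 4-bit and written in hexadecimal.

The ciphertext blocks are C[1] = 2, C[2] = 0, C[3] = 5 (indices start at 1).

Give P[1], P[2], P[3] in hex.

ECB decryption: P_i = D(K, C_i).
P[1]: D(K, 2) = E.
P[2]: D(K, 0) = C.
P[3]: D(K, 5) = 9.

P[1] = E, P[2] = C, P[3] = 9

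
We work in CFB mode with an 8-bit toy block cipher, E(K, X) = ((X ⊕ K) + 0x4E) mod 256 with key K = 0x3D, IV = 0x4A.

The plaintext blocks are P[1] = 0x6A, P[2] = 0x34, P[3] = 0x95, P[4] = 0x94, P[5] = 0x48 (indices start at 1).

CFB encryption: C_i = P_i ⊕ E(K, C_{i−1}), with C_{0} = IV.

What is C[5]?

C[5] = 0xDA

C[1]: E(K, 0x4A) = 0xC5; 0x6A ⊕ 0xC5 = 0xAF.
C[2]: E(K, 0xAF) = 0xE0; 0x34 ⊕ 0xE0 = 0xD4.
C[3]: E(K, 0xD4) = 0x37; 0x95 ⊕ 0x37 = 0xA2.
C[4]: E(K, 0xA2) = 0xED; 0x94 ⊕ 0xED = 0x79.
C[5]: E(K, 0x79) = 0x92; 0x48 ⊕ 0x92 = 0xDA.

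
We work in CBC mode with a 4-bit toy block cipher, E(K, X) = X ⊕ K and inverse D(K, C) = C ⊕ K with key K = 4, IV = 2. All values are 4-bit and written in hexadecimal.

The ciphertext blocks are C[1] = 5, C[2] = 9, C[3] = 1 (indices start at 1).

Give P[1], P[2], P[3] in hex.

P[1] = 3, P[2] = 8, P[3] = C

CBC decryption: P_i = D(K, C_i) ⊕ C_{i−1}, with C_{0} = IV.
P[1]: D(K, 5) = 1; 1 ⊕ 2 = 3.
P[2]: D(K, 9) = D; D ⊕ 5 = 8.
P[3]: D(K, 1) = 5; 5 ⊕ 9 = C.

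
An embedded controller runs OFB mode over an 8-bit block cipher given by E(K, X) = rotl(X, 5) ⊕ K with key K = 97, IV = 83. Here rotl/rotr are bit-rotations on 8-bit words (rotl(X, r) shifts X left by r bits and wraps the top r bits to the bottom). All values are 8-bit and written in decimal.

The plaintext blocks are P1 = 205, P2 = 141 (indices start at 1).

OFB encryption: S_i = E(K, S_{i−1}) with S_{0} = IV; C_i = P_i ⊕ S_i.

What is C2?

C1: S = E(K, 83) = 11; 205 ⊕ 11 = 198.
C2: S = E(K, 11) = 0; 141 ⊕ 0 = 141.

C2 = 141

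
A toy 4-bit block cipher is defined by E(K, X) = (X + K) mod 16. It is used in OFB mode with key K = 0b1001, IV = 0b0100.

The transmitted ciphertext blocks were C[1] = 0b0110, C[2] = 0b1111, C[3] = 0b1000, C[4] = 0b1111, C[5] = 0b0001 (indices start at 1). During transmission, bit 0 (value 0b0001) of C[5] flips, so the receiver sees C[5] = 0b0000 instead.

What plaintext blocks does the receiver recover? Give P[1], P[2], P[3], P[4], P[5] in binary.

OFB decryption: S_i = E(K, S_{i−1}) with S_{0} = IV; P_i = C_i ⊕ S_i.
Only C[5] changed, to 0b0000. In OFB, a change in C_i flips the same bit in P_i only; the keystream is unaffected. Decrypting the received ciphertext:
P[1]: S = E(K, 0b0100) = 0b1101; 0b0110 ⊕ 0b1101 = 0b1011.
P[2]: S = E(K, 0b1101) = 0b0110; 0b1111 ⊕ 0b0110 = 0b1001.
P[3]: S = E(K, 0b0110) = 0b1111; 0b1000 ⊕ 0b1111 = 0b0111.
P[4]: S = E(K, 0b1111) = 0b1000; 0b1111 ⊕ 0b1000 = 0b0111.
P[5]: S = E(K, 0b1000) = 0b0001; 0b0000 ⊕ 0b0001 = 0b0001.
Blocks that differ from the original plaintext: P[5].

P[1] = 0b1011, P[2] = 0b1001, P[3] = 0b0111, P[4] = 0b0111, P[5] = 0b0001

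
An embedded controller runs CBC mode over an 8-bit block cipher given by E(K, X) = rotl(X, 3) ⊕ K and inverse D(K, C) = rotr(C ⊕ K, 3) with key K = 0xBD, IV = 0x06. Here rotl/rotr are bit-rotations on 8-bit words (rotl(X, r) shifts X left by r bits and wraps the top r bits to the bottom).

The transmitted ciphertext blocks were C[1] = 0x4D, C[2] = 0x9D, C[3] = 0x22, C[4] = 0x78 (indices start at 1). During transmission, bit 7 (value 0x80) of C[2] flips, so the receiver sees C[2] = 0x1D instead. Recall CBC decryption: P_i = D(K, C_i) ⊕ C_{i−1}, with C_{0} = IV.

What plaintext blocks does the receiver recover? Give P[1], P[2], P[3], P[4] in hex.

Only C[2] changed, to 0x1D. In CBC, a change in C_i garbles P_i and flips the same bit in P_{i+1}. Decrypting the received ciphertext:
P[1]: D(K, 0x4D) = 0x1E; 0x1E ⊕ 0x06 = 0x18.
P[2]: D(K, 0x1D) = 0x14; 0x14 ⊕ 0x4D = 0x59.
P[3]: D(K, 0x22) = 0xF3; 0xF3 ⊕ 0x1D = 0xEE.
P[4]: D(K, 0x78) = 0xB8; 0xB8 ⊕ 0x22 = 0x9A.
Blocks that differ from the original plaintext: P[2], P[3].

P[1] = 0x18, P[2] = 0x59, P[3] = 0xEE, P[4] = 0x9A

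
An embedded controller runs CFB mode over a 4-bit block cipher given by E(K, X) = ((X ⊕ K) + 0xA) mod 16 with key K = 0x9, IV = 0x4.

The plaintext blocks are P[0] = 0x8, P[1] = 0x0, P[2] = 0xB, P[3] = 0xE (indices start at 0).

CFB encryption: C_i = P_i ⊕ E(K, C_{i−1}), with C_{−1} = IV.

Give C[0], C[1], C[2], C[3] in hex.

C[0] = 0xF, C[1] = 0x0, C[2] = 0x8, C[3] = 0x5

C[0]: E(K, 0x4) = 0x7; 0x8 ⊕ 0x7 = 0xF.
C[1]: E(K, 0xF) = 0x0; 0x0 ⊕ 0x0 = 0x0.
C[2]: E(K, 0x0) = 0x3; 0xB ⊕ 0x3 = 0x8.
C[3]: E(K, 0x8) = 0xB; 0xE ⊕ 0xB = 0x5.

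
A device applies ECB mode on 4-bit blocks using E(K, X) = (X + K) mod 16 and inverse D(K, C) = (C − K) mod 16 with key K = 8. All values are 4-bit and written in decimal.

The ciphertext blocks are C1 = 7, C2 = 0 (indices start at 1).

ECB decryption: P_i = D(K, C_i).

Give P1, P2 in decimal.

P1: D(K, 7) = 15.
P2: D(K, 0) = 8.

P1 = 15, P2 = 8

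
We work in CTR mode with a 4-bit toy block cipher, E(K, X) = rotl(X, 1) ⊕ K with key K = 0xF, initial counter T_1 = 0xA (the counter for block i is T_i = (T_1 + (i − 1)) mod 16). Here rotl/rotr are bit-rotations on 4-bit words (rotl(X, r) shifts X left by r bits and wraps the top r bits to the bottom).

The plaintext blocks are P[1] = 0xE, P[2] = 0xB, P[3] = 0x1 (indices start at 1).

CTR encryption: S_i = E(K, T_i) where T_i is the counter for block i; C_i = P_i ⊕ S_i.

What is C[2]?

C[2] = 0x3

C[1]: T = 0xA, S = E(K, T) = 0xA; 0xE ⊕ 0xA = 0x4.
C[2]: T = 0xB, S = E(K, T) = 0x8; 0xB ⊕ 0x8 = 0x3.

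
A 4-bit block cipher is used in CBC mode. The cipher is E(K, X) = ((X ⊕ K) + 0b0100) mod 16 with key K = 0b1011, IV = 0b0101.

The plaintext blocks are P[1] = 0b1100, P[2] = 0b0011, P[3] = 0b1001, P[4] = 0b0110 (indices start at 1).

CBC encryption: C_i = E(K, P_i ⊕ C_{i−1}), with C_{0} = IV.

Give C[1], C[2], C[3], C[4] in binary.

C[1] = 0b0110, C[2] = 0b0010, C[3] = 0b0100, C[4] = 0b1101

C[1]: P[1] ⊕ 0b0101 = 0b1001; E(K, 0b1001) = 0b0110.
C[2]: P[2] ⊕ 0b0110 = 0b0101; E(K, 0b0101) = 0b0010.
C[3]: P[3] ⊕ 0b0010 = 0b1011; E(K, 0b1011) = 0b0100.
C[4]: P[4] ⊕ 0b0100 = 0b0010; E(K, 0b0010) = 0b1101.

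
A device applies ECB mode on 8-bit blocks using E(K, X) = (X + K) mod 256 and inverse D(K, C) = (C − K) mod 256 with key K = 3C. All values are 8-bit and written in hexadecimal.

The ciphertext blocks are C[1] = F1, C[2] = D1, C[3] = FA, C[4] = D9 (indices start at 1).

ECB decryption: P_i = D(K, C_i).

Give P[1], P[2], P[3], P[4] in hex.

P[1] = B5, P[2] = 95, P[3] = BE, P[4] = 9D

P[1]: D(K, F1) = B5.
P[2]: D(K, D1) = 95.
P[3]: D(K, FA) = BE.
P[4]: D(K, D9) = 9D.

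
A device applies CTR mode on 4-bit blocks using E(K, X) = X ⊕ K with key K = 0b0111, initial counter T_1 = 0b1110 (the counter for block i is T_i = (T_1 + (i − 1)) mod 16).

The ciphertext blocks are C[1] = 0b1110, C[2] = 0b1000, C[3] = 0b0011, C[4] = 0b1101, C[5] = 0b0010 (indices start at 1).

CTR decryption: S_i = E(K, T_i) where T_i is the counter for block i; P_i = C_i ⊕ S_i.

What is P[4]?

P[4]: T = 0b0001, S = E(K, T) = 0b0110; 0b1101 ⊕ 0b0110 = 0b1011.

P[4] = 0b1011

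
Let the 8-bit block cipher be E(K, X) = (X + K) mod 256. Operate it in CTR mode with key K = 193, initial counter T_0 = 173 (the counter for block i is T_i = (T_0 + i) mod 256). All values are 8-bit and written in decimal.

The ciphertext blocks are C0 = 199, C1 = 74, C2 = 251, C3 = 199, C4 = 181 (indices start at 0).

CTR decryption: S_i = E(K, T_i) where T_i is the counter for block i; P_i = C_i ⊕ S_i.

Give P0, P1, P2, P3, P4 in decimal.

P0: T = 173, S = E(K, T) = 110; 199 ⊕ 110 = 169.
P1: T = 174, S = E(K, T) = 111; 74 ⊕ 111 = 37.
P2: T = 175, S = E(K, T) = 112; 251 ⊕ 112 = 139.
P3: T = 176, S = E(K, T) = 113; 199 ⊕ 113 = 182.
P4: T = 177, S = E(K, T) = 114; 181 ⊕ 114 = 199.

P0 = 169, P1 = 37, P2 = 139, P3 = 182, P4 = 199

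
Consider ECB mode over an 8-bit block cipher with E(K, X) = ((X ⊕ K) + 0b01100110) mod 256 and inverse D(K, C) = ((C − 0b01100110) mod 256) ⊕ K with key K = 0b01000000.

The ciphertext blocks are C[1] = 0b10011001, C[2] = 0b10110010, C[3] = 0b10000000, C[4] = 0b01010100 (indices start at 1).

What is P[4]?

P[4] = 0b10101110

ECB decryption: P_i = D(K, C_i).
P[4]: D(K, 0b01010100) = 0b10101110.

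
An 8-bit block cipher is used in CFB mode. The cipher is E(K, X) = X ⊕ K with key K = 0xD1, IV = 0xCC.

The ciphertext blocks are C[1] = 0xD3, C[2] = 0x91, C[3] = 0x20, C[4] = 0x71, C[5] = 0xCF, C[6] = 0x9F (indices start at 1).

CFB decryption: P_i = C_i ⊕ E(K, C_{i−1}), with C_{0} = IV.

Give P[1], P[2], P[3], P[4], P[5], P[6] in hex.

P[1] = 0xCE, P[2] = 0x93, P[3] = 0x60, P[4] = 0x80, P[5] = 0x6F, P[6] = 0x81

P[1]: E(K, 0xCC) = 0x1D; 0xD3 ⊕ 0x1D = 0xCE.
P[2]: E(K, 0xD3) = 0x02; 0x91 ⊕ 0x02 = 0x93.
P[3]: E(K, 0x91) = 0x40; 0x20 ⊕ 0x40 = 0x60.
P[4]: E(K, 0x20) = 0xF1; 0x71 ⊕ 0xF1 = 0x80.
P[5]: E(K, 0x71) = 0xA0; 0xCF ⊕ 0xA0 = 0x6F.
P[6]: E(K, 0xCF) = 0x1E; 0x9F ⊕ 0x1E = 0x81.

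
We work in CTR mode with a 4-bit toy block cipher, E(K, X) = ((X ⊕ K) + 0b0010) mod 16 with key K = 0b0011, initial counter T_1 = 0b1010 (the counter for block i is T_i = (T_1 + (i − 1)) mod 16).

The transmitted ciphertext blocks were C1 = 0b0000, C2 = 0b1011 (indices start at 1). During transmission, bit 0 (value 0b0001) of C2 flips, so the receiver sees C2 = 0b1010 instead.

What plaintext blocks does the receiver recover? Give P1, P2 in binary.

P1 = 0b1011, P2 = 0b0000

CTR decryption: S_i = E(K, T_i) where T_i is the counter for block i; P_i = C_i ⊕ S_i.
Only C2 changed, to 0b1010. In CTR, a change in C_i flips the same bit in P_i only; the keystream is unaffected. Decrypting the received ciphertext:
P1: T = 0b1010, S = E(K, T) = 0b1011; 0b0000 ⊕ 0b1011 = 0b1011.
P2: T = 0b1011, S = E(K, T) = 0b1010; 0b1010 ⊕ 0b1010 = 0b0000.
Blocks that differ from the original plaintext: P2.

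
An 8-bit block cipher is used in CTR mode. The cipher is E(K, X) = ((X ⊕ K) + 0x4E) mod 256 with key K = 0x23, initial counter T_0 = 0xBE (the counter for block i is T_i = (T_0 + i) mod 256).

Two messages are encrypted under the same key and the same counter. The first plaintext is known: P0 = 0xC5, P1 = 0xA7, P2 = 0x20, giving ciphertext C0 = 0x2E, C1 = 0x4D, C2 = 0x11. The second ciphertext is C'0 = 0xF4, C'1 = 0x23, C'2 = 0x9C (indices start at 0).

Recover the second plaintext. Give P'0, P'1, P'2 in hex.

P'0 = 0x1F, P'1 = 0xC9, P'2 = 0xAD

In CTR with a reused counter, both messages share the same keystream S_i, so C_i ⊕ C'_i = P_i ⊕ P'_i and thus P'_i = P_i ⊕ C_i ⊕ C'_i.
P'0: 0xC5 ⊕ 0x2E ⊕ 0xF4 = 0x1F.
P'1: 0xA7 ⊕ 0x4D ⊕ 0x23 = 0xC9.
P'2: 0x20 ⊕ 0x11 ⊕ 0x9C = 0xAD.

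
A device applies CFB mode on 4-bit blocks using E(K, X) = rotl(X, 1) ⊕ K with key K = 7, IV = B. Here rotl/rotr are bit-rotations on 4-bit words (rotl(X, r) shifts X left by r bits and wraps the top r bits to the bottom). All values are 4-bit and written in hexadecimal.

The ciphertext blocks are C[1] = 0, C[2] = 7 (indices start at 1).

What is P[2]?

P[2] = 0

CFB decryption: P_i = C_i ⊕ E(K, C_{i−1}), with C_{0} = IV.
P[2]: E(K, 0) = 7; 7 ⊕ 7 = 0.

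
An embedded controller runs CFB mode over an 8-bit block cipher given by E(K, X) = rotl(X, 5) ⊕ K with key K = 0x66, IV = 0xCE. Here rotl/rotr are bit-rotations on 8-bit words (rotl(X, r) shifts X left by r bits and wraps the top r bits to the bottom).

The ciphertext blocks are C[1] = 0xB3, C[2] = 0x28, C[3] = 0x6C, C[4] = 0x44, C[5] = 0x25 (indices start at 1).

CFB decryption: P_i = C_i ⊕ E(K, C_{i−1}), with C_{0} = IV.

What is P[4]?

P[4]: E(K, 0x6C) = 0xEB; 0x44 ⊕ 0xEB = 0xAF.

P[4] = 0xAF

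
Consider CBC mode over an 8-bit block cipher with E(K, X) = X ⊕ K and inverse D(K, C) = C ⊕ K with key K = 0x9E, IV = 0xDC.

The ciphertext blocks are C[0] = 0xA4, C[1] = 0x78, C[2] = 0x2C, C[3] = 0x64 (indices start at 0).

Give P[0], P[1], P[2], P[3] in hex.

CBC decryption: P_i = D(K, C_i) ⊕ C_{i−1}, with C_{−1} = IV.
P[0]: D(K, 0xA4) = 0x3A; 0x3A ⊕ 0xDC = 0xE6.
P[1]: D(K, 0x78) = 0xE6; 0xE6 ⊕ 0xA4 = 0x42.
P[2]: D(K, 0x2C) = 0xB2; 0xB2 ⊕ 0x78 = 0xCA.
P[3]: D(K, 0x64) = 0xFA; 0xFA ⊕ 0x2C = 0xD6.

P[0] = 0xE6, P[1] = 0x42, P[2] = 0xCA, P[3] = 0xD6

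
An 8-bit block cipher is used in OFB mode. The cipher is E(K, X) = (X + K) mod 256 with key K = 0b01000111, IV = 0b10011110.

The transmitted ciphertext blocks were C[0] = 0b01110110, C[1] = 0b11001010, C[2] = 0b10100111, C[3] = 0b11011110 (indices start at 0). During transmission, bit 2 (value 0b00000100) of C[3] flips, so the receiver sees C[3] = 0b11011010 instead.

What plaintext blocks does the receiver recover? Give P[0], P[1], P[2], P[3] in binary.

P[0] = 0b10010011, P[1] = 0b11100110, P[2] = 0b11010100, P[3] = 0b01100000

OFB decryption: S_i = E(K, S_{i−1}) with S_{−1} = IV; P_i = C_i ⊕ S_i.
Only C[3] changed, to 0b11011010. In OFB, a change in C_i flips the same bit in P_i only; the keystream is unaffected. Decrypting the received ciphertext:
P[0]: S = E(K, 0b10011110) = 0b11100101; 0b01110110 ⊕ 0b11100101 = 0b10010011.
P[1]: S = E(K, 0b11100101) = 0b00101100; 0b11001010 ⊕ 0b00101100 = 0b11100110.
P[2]: S = E(K, 0b00101100) = 0b01110011; 0b10100111 ⊕ 0b01110011 = 0b11010100.
P[3]: S = E(K, 0b01110011) = 0b10111010; 0b11011010 ⊕ 0b10111010 = 0b01100000.
Blocks that differ from the original plaintext: P[3].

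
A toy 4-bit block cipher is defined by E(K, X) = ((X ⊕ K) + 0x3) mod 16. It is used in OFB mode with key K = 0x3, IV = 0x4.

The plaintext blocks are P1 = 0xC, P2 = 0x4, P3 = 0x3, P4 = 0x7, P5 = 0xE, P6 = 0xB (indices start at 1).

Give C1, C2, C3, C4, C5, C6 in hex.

C1 = 0x6, C2 = 0x8, C3 = 0x1, C4 = 0x3, C5 = 0x4, C6 = 0x7

OFB encryption: S_i = E(K, S_{i−1}) with S_{0} = IV; C_i = P_i ⊕ S_i.
C1: S = E(K, 0x4) = 0xA; 0xC ⊕ 0xA = 0x6.
C2: S = E(K, 0xA) = 0xC; 0x4 ⊕ 0xC = 0x8.
C3: S = E(K, 0xC) = 0x2; 0x3 ⊕ 0x2 = 0x1.
C4: S = E(K, 0x2) = 0x4; 0x7 ⊕ 0x4 = 0x3.
C5: S = E(K, 0x4) = 0xA; 0xE ⊕ 0xA = 0x4.
C6: S = E(K, 0xA) = 0xC; 0xB ⊕ 0xC = 0x7.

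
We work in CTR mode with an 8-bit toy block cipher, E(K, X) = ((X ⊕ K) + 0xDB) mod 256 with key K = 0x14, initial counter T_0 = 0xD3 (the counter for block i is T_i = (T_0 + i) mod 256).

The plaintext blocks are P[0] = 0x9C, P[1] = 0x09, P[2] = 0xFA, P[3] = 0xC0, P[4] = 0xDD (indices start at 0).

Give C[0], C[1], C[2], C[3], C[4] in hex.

C[0] = 0x3E, C[1] = 0x92, C[2] = 0x66, C[3] = 0x5D, C[4] = 0x43

CTR encryption: S_i = E(K, T_i) where T_i is the counter for block i; C_i = P_i ⊕ S_i.
C[0]: T = 0xD3, S = E(K, T) = 0xA2; 0x9C ⊕ 0xA2 = 0x3E.
C[1]: T = 0xD4, S = E(K, T) = 0x9B; 0x09 ⊕ 0x9B = 0x92.
C[2]: T = 0xD5, S = E(K, T) = 0x9C; 0xFA ⊕ 0x9C = 0x66.
C[3]: T = 0xD6, S = E(K, T) = 0x9D; 0xC0 ⊕ 0x9D = 0x5D.
C[4]: T = 0xD7, S = E(K, T) = 0x9E; 0xDD ⊕ 0x9E = 0x43.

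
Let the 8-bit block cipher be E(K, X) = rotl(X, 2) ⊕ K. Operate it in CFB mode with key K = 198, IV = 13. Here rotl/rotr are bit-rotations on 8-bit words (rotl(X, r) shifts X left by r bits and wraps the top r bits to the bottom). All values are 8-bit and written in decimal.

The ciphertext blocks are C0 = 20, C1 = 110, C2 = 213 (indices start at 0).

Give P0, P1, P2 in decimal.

P0 = 230, P1 = 248, P2 = 170

CFB decryption: P_i = C_i ⊕ E(K, C_{i−1}), with C_{−1} = IV.
P0: E(K, 13) = 242; 20 ⊕ 242 = 230.
P1: E(K, 20) = 150; 110 ⊕ 150 = 248.
P2: E(K, 110) = 127; 213 ⊕ 127 = 170.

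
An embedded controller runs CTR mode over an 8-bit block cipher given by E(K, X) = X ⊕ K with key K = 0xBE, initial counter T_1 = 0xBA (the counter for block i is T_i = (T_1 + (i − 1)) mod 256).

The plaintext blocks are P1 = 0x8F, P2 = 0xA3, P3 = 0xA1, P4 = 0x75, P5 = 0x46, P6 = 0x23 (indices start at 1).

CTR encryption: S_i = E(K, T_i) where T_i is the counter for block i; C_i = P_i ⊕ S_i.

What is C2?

C2 = 0xA6

C1: T = 0xBA, S = E(K, T) = 0x04; 0x8F ⊕ 0x04 = 0x8B.
C2: T = 0xBB, S = E(K, T) = 0x05; 0xA3 ⊕ 0x05 = 0xA6.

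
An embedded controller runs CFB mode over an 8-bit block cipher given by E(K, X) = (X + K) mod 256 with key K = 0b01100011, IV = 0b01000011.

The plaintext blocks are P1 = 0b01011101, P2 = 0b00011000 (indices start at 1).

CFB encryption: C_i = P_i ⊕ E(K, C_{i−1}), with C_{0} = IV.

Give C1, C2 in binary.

C1 = 0b11111011, C2 = 0b01000110

C1: E(K, 0b01000011) = 0b10100110; 0b01011101 ⊕ 0b10100110 = 0b11111011.
C2: E(K, 0b11111011) = 0b01011110; 0b00011000 ⊕ 0b01011110 = 0b01000110.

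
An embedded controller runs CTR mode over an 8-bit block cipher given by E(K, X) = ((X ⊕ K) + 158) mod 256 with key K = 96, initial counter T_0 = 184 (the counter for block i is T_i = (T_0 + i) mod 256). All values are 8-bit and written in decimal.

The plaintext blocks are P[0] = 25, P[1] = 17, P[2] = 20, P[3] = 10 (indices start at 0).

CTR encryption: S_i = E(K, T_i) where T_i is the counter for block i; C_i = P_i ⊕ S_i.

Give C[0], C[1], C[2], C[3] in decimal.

C[0] = 111, C[1] = 102, C[2] = 108, C[3] = 115

C[0]: T = 184, S = E(K, T) = 118; 25 ⊕ 118 = 111.
C[1]: T = 185, S = E(K, T) = 119; 17 ⊕ 119 = 102.
C[2]: T = 186, S = E(K, T) = 120; 20 ⊕ 120 = 108.
C[3]: T = 187, S = E(K, T) = 121; 10 ⊕ 121 = 115.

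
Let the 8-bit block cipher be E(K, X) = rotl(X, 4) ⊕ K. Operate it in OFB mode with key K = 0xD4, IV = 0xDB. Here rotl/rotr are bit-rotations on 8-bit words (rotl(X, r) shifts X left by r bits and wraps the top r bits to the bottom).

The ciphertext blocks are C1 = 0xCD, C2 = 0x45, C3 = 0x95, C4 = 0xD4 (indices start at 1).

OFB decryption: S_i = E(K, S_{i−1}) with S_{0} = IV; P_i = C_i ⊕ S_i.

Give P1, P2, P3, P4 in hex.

P1: S = E(K, 0xDB) = 0x69; 0xCD ⊕ 0x69 = 0xA4.
P2: S = E(K, 0x69) = 0x42; 0x45 ⊕ 0x42 = 0x07.
P3: S = E(K, 0x42) = 0xF0; 0x95 ⊕ 0xF0 = 0x65.
P4: S = E(K, 0xF0) = 0xDB; 0xD4 ⊕ 0xDB = 0x0F.

P1 = 0xA4, P2 = 0x07, P3 = 0x65, P4 = 0x0F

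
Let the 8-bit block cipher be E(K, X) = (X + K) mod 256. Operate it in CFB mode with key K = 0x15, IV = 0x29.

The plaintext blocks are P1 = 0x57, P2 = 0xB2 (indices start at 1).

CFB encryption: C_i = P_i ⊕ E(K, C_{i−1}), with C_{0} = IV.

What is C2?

C2 = 0xCC

C1: E(K, 0x29) = 0x3E; 0x57 ⊕ 0x3E = 0x69.
C2: E(K, 0x69) = 0x7E; 0xB2 ⊕ 0x7E = 0xCC.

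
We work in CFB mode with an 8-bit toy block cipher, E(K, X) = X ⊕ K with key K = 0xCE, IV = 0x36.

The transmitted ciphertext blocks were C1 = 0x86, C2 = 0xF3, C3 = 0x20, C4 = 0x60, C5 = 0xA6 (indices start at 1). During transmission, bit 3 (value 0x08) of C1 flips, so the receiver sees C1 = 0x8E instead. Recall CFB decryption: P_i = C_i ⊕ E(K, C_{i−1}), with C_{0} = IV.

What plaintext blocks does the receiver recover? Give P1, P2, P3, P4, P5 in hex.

P1 = 0x76, P2 = 0xB3, P3 = 0x1D, P4 = 0x8E, P5 = 0x08

Only C1 changed, to 0x8E. In CFB, a change in C_i flips the same bit in P_i and garbles P_{i+1}. Decrypting the received ciphertext:
P1: E(K, 0x36) = 0xF8; 0x8E ⊕ 0xF8 = 0x76.
P2: E(K, 0x8E) = 0x40; 0xF3 ⊕ 0x40 = 0xB3.
P3: E(K, 0xF3) = 0x3D; 0x20 ⊕ 0x3D = 0x1D.
P4: E(K, 0x20) = 0xEE; 0x60 ⊕ 0xEE = 0x8E.
P5: E(K, 0x60) = 0xAE; 0xA6 ⊕ 0xAE = 0x08.
Blocks that differ from the original plaintext: P1, P2.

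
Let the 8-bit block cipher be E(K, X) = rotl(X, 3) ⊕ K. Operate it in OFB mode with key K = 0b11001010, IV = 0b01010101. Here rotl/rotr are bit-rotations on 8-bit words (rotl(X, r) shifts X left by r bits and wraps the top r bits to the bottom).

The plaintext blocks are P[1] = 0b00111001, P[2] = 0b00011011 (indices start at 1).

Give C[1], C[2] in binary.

C[1] = 0b01011001, C[2] = 0b11010010

OFB encryption: S_i = E(K, S_{i−1}) with S_{0} = IV; C_i = P_i ⊕ S_i.
C[1]: S = E(K, 0b01010101) = 0b01100000; 0b00111001 ⊕ 0b01100000 = 0b01011001.
C[2]: S = E(K, 0b01100000) = 0b11001001; 0b00011011 ⊕ 0b11001001 = 0b11010010.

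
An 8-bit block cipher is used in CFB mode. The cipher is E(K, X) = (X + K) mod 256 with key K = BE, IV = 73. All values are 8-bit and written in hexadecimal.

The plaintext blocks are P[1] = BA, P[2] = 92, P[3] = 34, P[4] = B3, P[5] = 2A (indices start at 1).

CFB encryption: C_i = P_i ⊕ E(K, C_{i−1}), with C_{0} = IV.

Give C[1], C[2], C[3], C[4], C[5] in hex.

C[1] = 8B, C[2] = DB, C[3] = AD, C[4] = D8, C[5] = BC

C[1]: E(K, 73) = 31; BA ⊕ 31 = 8B.
C[2]: E(K, 8B) = 49; 92 ⊕ 49 = DB.
C[3]: E(K, DB) = 99; 34 ⊕ 99 = AD.
C[4]: E(K, AD) = 6B; B3 ⊕ 6B = D8.
C[5]: E(K, D8) = 96; 2A ⊕ 96 = BC.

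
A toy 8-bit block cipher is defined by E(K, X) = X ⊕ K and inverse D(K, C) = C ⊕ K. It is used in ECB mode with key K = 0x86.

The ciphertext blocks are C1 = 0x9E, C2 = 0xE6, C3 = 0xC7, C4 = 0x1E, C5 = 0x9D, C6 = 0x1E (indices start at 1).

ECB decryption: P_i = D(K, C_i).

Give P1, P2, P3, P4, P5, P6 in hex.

P1: D(K, 0x9E) = 0x18.
P2: D(K, 0xE6) = 0x60.
P3: D(K, 0xC7) = 0x41.
P4: D(K, 0x1E) = 0x98.
P5: D(K, 0x9D) = 0x1B.
P6: D(K, 0x1E) = 0x98.

P1 = 0x18, P2 = 0x60, P3 = 0x41, P4 = 0x98, P5 = 0x1B, P6 = 0x98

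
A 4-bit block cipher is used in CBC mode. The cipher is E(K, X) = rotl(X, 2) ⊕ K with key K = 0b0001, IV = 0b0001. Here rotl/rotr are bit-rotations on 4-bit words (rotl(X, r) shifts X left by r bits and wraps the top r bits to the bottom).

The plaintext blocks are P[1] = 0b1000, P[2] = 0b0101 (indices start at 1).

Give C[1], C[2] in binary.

C[1] = 0b0111, C[2] = 0b1001

CBC encryption: C_i = E(K, P_i ⊕ C_{i−1}), with C_{0} = IV.
C[1]: P[1] ⊕ 0b0001 = 0b1001; E(K, 0b1001) = 0b0111.
C[2]: P[2] ⊕ 0b0111 = 0b0010; E(K, 0b0010) = 0b1001.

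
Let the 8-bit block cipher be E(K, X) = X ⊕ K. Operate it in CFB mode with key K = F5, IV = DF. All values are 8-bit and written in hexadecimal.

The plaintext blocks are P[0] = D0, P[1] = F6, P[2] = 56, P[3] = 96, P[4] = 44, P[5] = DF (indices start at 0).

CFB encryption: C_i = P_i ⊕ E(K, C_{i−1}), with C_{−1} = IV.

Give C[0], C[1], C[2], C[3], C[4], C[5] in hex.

C[0] = FA, C[1] = F9, C[2] = 5A, C[3] = 39, C[4] = 88, C[5] = A2

C[0]: E(K, DF) = 2A; D0 ⊕ 2A = FA.
C[1]: E(K, FA) = 0F; F6 ⊕ 0F = F9.
C[2]: E(K, F9) = 0C; 56 ⊕ 0C = 5A.
C[3]: E(K, 5A) = AF; 96 ⊕ AF = 39.
C[4]: E(K, 39) = CC; 44 ⊕ CC = 88.
C[5]: E(K, 88) = 7D; DF ⊕ 7D = A2.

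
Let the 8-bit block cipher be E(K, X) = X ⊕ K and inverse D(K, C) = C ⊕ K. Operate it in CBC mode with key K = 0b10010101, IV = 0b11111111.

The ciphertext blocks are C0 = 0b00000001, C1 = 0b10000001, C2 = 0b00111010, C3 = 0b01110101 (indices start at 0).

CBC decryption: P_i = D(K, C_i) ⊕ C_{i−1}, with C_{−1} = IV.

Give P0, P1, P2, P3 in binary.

P0: D(K, 0b00000001) = 0b10010100; 0b10010100 ⊕ 0b11111111 = 0b01101011.
P1: D(K, 0b10000001) = 0b00010100; 0b00010100 ⊕ 0b00000001 = 0b00010101.
P2: D(K, 0b00111010) = 0b10101111; 0b10101111 ⊕ 0b10000001 = 0b00101110.
P3: D(K, 0b01110101) = 0b11100000; 0b11100000 ⊕ 0b00111010 = 0b11011010.

P0 = 0b01101011, P1 = 0b00010101, P2 = 0b00101110, P3 = 0b11011010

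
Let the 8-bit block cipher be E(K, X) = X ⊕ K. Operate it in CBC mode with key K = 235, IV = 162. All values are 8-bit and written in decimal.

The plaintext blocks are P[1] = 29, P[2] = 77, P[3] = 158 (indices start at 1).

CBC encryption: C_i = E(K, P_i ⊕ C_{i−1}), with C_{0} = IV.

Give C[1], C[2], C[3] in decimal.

C[1]: P[1] ⊕ 162 = 191; E(K, 191) = 84.
C[2]: P[2] ⊕ 84 = 25; E(K, 25) = 242.
C[3]: P[3] ⊕ 242 = 108; E(K, 108) = 135.

C[1] = 84, C[2] = 242, C[3] = 135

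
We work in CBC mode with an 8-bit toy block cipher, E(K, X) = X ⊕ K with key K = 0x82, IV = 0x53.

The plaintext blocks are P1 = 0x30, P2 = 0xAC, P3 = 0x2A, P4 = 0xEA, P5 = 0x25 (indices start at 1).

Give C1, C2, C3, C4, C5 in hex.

CBC encryption: C_i = E(K, P_i ⊕ C_{i−1}), with C_{0} = IV.
C1: P1 ⊕ 0x53 = 0x63; E(K, 0x63) = 0xE1.
C2: P2 ⊕ 0xE1 = 0x4D; E(K, 0x4D) = 0xCF.
C3: P3 ⊕ 0xCF = 0xE5; E(K, 0xE5) = 0x67.
C4: P4 ⊕ 0x67 = 0x8D; E(K, 0x8D) = 0x0F.
C5: P5 ⊕ 0x0F = 0x2A; E(K, 0x2A) = 0xA8.

C1 = 0xE1, C2 = 0xCF, C3 = 0x67, C4 = 0x0F, C5 = 0xA8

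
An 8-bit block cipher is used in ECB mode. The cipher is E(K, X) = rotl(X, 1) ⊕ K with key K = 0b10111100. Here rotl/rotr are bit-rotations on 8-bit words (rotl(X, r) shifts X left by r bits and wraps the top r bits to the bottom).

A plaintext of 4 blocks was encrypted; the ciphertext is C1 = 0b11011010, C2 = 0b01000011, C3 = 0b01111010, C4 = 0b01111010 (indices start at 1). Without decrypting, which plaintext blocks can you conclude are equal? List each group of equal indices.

P3 = P4

ECB encrypts each block independently with the same key, so equal ciphertext blocks imply equal plaintext blocks.
C3 = C4 = 0b01111010, so P3 = P4.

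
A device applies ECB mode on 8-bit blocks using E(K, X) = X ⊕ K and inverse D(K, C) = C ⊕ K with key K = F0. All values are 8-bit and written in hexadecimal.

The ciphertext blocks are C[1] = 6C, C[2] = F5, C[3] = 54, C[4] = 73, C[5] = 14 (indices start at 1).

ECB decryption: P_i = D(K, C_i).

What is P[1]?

P[1] = 9C

P[1]: D(K, 6C) = 9C.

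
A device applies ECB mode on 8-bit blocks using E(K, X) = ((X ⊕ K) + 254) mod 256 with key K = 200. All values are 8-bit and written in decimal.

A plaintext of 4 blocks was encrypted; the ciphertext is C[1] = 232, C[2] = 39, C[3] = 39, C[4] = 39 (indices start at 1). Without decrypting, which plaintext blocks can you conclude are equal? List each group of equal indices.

ECB encrypts each block independently with the same key, so equal ciphertext blocks imply equal plaintext blocks.
C[2] = C[3] = C[4] = 39, so P[2] = P[3] = P[4].

P[2] = P[3] = P[4]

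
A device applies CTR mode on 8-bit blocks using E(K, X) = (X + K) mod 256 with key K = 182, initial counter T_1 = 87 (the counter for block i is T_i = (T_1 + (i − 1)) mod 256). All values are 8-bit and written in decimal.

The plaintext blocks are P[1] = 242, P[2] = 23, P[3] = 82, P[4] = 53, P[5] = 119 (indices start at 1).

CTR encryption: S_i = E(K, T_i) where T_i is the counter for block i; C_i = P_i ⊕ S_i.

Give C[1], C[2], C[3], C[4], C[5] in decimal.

C[1]: T = 87, S = E(K, T) = 13; 242 ⊕ 13 = 255.
C[2]: T = 88, S = E(K, T) = 14; 23 ⊕ 14 = 25.
C[3]: T = 89, S = E(K, T) = 15; 82 ⊕ 15 = 93.
C[4]: T = 90, S = E(K, T) = 16; 53 ⊕ 16 = 37.
C[5]: T = 91, S = E(K, T) = 17; 119 ⊕ 17 = 102.

C[1] = 255, C[2] = 25, C[3] = 93, C[4] = 37, C[5] = 102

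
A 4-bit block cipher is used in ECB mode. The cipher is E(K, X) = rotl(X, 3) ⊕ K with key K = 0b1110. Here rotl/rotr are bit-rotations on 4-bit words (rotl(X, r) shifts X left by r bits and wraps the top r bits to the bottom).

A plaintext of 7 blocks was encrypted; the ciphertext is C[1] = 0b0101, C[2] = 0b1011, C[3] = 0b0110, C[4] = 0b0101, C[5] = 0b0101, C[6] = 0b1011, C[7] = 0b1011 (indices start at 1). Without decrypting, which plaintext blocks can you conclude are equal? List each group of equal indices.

P[1] = P[4] = P[5]; P[2] = P[6] = P[7]

ECB encrypts each block independently with the same key, so equal ciphertext blocks imply equal plaintext blocks.
C[1] = C[4] = C[5] = 0b0101, so P[1] = P[4] = P[5].
C[2] = C[6] = C[7] = 0b1011, so P[2] = P[6] = P[7].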